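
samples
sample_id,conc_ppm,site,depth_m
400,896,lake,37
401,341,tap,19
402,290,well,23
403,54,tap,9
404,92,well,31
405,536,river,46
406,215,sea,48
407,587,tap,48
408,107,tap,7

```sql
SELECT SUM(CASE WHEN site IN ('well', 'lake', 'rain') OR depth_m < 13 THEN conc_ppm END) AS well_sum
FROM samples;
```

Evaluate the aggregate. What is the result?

1439

sample_id=400: ✓ → 896
sample_id=401: ✗
sample_id=402: ✓ → 290
sample_id=403: ✓ → 54
sample_id=404: ✓ → 92
sample_id=405: ✗
sample_id=406: ✗
sample_id=407: ✗
sample_id=408: ✓ → 107
well_sum = 896 + 290 + 54 + 92 + 107 = 1439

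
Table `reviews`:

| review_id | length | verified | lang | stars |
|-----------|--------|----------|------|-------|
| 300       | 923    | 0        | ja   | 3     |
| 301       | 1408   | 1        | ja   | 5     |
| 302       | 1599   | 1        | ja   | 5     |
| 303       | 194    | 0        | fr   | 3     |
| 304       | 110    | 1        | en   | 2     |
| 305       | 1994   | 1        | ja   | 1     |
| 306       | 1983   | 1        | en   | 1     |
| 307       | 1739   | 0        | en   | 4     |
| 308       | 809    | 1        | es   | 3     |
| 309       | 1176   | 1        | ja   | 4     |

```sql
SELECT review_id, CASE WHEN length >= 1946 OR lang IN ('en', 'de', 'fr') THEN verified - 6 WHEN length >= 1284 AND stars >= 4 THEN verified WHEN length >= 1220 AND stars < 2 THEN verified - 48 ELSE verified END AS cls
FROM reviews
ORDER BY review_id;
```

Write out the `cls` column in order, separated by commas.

0, 1, 1, -6, -5, -5, -5, -6, 1, 1

review_id=300: ELSE → 0
review_id=301: length >= 1284 AND stars >= 4 → 1
review_id=302: length >= 1284 AND stars >= 4 → 1
review_id=303: length >= 1946 OR lang IN ('en', 'de', 'fr') → -6
review_id=304: length >= 1946 OR lang IN ('en', 'de', 'fr') → -5
review_id=305: length >= 1946 OR lang IN ('en', 'de', 'fr') → -5
review_id=306: length >= 1946 OR lang IN ('en', 'de', 'fr') → -5
review_id=307: length >= 1946 OR lang IN ('en', 'de', 'fr') → -6
review_id=308: ELSE → 1
review_id=309: ELSE → 1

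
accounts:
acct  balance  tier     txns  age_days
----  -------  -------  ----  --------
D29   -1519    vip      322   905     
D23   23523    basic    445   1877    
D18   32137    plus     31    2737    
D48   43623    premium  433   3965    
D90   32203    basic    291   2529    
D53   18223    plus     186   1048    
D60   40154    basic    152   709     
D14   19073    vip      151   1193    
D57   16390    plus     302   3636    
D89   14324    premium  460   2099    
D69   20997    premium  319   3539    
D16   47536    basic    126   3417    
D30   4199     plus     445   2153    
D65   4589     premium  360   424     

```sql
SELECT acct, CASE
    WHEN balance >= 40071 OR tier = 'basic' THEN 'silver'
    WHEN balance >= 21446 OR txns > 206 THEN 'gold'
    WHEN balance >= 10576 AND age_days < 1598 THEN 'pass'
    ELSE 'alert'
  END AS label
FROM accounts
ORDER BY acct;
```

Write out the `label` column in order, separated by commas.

pass, silver, gold, silver, gold, gold, silver, pass, gold, silver, gold, gold, gold, silver

acct=D14: balance >= 10576 AND age_days < 1598 → pass
acct=D16: balance >= 40071 OR tier = 'basic' → silver
acct=D18: balance >= 21446 OR txns > 206 → gold
acct=D23: balance >= 40071 OR tier = 'basic' → silver
acct=D29: balance >= 21446 OR txns > 206 → gold
acct=D30: balance >= 21446 OR txns > 206 → gold
acct=D48: balance >= 40071 OR tier = 'basic' → silver
acct=D53: balance >= 10576 AND age_days < 1598 → pass
acct=D57: balance >= 21446 OR txns > 206 → gold
acct=D60: balance >= 40071 OR tier = 'basic' → silver
acct=D65: balance >= 21446 OR txns > 206 → gold
acct=D69: balance >= 21446 OR txns > 206 → gold
acct=D89: balance >= 21446 OR txns > 206 → gold
acct=D90: balance >= 40071 OR tier = 'basic' → silver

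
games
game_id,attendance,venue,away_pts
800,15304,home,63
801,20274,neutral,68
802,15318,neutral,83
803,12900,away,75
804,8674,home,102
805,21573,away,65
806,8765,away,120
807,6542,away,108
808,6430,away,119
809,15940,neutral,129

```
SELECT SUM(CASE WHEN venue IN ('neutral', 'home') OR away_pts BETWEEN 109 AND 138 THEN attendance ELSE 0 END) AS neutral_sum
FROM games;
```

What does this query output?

game_id=800: ✓ → 15304
game_id=801: ✓ → 20274
game_id=802: ✓ → 15318
game_id=803: ✗
game_id=804: ✓ → 8674
game_id=805: ✗
game_id=806: ✓ → 8765
game_id=807: ✗
game_id=808: ✓ → 6430
game_id=809: ✓ → 15940
neutral_sum = 15304 + 20274 + 15318 + 8674 + 8765 + 6430 + 15940 = 90705

90705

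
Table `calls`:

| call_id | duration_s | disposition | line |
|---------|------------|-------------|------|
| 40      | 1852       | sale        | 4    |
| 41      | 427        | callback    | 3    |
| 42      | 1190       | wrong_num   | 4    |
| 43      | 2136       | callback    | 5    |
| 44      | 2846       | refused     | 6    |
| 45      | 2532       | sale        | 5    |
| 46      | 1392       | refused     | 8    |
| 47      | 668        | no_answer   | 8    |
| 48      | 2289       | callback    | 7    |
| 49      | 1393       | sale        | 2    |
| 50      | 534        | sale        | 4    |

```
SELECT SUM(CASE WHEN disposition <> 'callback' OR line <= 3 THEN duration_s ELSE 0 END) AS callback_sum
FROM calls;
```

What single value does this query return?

call_id=40: ✓ → 1852
call_id=41: ✓ → 427
call_id=42: ✓ → 1190
call_id=43: ✗
call_id=44: ✓ → 2846
call_id=45: ✓ → 2532
call_id=46: ✓ → 1392
call_id=47: ✓ → 668
call_id=48: ✗
call_id=49: ✓ → 1393
call_id=50: ✓ → 534
callback_sum = 1852 + 427 + 1190 + 2846 + 2532 + 1392 + 668 + 1393 + 534 = 12834

12834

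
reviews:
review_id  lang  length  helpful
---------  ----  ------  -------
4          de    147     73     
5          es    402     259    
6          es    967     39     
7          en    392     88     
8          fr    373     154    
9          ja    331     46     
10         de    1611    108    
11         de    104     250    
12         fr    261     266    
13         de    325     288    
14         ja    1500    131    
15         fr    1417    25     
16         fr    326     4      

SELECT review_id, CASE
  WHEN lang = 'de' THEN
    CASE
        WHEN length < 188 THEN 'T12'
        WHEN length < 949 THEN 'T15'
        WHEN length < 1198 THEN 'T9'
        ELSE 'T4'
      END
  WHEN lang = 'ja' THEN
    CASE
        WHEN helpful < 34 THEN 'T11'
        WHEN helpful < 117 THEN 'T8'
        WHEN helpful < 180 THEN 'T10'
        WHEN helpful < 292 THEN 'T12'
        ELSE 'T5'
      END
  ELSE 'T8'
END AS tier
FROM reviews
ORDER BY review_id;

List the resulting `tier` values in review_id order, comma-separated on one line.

review_id=4: lang='de' → inner[length < 188] → T12
review_id=5: lang='es' → outer ELSE → T8
review_id=6: lang='es' → outer ELSE → T8
review_id=7: lang='en' → outer ELSE → T8
review_id=8: lang='fr' → outer ELSE → T8
review_id=9: lang='ja' → inner[helpful < 117] → T8
review_id=10: lang='de' → inner[ELSE] → T4
review_id=11: lang='de' → inner[length < 188] → T12
review_id=12: lang='fr' → outer ELSE → T8
review_id=13: lang='de' → inner[length < 949] → T15
review_id=14: lang='ja' → inner[helpful < 180] → T10
review_id=15: lang='fr' → outer ELSE → T8
review_id=16: lang='fr' → outer ELSE → T8

T12, T8, T8, T8, T8, T8, T4, T12, T8, T15, T10, T8, T8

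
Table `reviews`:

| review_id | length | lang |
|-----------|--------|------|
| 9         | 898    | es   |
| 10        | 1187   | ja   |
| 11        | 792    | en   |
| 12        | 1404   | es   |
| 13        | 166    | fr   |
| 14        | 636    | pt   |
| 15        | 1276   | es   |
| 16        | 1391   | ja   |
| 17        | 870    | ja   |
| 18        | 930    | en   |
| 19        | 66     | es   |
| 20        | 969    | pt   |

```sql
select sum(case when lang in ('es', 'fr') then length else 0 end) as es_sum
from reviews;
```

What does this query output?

3810

review_id=9: ✓ → 898
review_id=10: ✗
review_id=11: ✗
review_id=12: ✓ → 1404
review_id=13: ✓ → 166
review_id=14: ✗
review_id=15: ✓ → 1276
review_id=16: ✗
review_id=17: ✗
review_id=18: ✗
review_id=19: ✓ → 66
review_id=20: ✗
es_sum = 898 + 1404 + 166 + 1276 + 66 = 3810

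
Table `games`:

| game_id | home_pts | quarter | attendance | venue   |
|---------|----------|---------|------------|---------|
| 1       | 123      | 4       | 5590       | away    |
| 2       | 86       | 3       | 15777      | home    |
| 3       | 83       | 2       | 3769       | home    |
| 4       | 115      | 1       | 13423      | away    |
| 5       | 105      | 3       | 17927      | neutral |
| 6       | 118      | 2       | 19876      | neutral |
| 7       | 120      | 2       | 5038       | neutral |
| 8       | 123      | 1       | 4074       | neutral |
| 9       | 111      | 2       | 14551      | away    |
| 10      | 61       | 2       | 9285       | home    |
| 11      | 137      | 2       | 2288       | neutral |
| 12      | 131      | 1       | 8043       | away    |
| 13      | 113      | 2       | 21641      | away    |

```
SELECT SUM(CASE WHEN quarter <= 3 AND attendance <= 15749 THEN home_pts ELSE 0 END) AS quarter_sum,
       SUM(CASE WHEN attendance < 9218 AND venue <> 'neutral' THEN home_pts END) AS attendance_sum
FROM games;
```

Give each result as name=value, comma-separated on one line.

[quarter_sum: quarter <= 3 AND attendance <= 15749]
game_id=1: ✗
game_id=2: ✗
game_id=3: ✓ → 83
game_id=4: ✓ → 115
game_id=5: ✗
game_id=6: ✗
game_id=7: ✓ → 120
game_id=8: ✓ → 123
game_id=9: ✓ → 111
game_id=10: ✓ → 61
game_id=11: ✓ → 137
game_id=12: ✓ → 131
game_id=13: ✗
quarter_sum = 83 + 115 + 120 + 123 + 111 + 61 + 137 + 131 = 881
—
[attendance_sum: attendance < 9218 AND venue <> 'neutral']
game_id=1: ✓ → 123
game_id=2: ✗
game_id=3: ✓ → 83
game_id=4: ✗
game_id=5: ✗
game_id=6: ✗
game_id=7: ✗
game_id=8: ✗
game_id=9: ✗
game_id=10: ✗
game_id=11: ✗
game_id=12: ✓ → 131
game_id=13: ✗
attendance_sum = 123 + 83 + 131 = 337

quarter_sum=881, attendance_sum=337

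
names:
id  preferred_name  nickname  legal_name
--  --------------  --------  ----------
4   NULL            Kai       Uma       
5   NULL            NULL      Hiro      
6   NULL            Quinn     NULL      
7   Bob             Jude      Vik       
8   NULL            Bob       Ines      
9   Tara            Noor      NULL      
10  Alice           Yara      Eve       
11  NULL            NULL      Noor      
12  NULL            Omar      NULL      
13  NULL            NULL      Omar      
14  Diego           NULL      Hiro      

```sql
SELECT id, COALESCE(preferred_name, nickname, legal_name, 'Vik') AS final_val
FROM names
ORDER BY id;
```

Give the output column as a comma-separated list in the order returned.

Kai, Hiro, Quinn, Bob, Bob, Tara, Alice, Noor, Omar, Omar, Diego

id=4: preferred_name=NULL, nickname=Kai → Kai
id=5: preferred_name=NULL, nickname=NULL, legal_name=Hiro → Hiro
id=6: preferred_name=NULL, nickname=Quinn → Quinn
id=7: preferred_name=Bob → Bob
id=8: preferred_name=NULL, nickname=Bob → Bob
id=9: preferred_name=Tara → Tara
id=10: preferred_name=Alice → Alice
id=11: preferred_name=NULL, nickname=NULL, legal_name=Noor → Noor
id=12: preferred_name=NULL, nickname=Omar → Omar
id=13: preferred_name=NULL, nickname=NULL, legal_name=Omar → Omar
id=14: preferred_name=Diego → Diego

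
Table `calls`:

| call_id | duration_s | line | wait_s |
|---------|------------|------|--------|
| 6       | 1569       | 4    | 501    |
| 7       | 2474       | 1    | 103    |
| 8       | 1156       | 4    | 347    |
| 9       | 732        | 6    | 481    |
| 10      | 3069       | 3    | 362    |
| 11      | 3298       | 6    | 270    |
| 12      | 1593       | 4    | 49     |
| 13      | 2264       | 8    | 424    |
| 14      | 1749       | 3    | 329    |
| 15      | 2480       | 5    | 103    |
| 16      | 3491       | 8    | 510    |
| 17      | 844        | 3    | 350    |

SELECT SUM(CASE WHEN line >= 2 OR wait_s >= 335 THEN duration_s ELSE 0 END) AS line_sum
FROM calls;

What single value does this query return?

call_id=6: ✓ → 1569
call_id=7: ✗
call_id=8: ✓ → 1156
call_id=9: ✓ → 732
call_id=10: ✓ → 3069
call_id=11: ✓ → 3298
call_id=12: ✓ → 1593
call_id=13: ✓ → 2264
call_id=14: ✓ → 1749
call_id=15: ✓ → 2480
call_id=16: ✓ → 3491
call_id=17: ✓ → 844
line_sum = 1569 + 1156 + 732 + 3069 + 3298 + 1593 + 2264 + 1749 + 2480 + 3491 + 844 = 22245

22245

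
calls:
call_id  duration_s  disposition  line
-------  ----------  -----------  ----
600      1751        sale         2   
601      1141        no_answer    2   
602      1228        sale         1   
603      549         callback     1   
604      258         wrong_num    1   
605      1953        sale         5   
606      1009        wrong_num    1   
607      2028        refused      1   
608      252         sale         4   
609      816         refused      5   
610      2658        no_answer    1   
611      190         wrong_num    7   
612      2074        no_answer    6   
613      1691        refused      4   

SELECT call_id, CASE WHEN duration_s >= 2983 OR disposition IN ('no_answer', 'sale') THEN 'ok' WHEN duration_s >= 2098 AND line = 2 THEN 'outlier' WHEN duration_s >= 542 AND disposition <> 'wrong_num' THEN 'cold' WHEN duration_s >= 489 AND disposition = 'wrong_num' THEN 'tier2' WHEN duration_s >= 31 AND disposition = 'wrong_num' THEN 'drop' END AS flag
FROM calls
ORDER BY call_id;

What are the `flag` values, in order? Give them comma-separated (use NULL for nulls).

call_id=600: duration_s >= 2983 OR disposition IN ('no_answer', 'sale') → ok
call_id=601: duration_s >= 2983 OR disposition IN ('no_answer', 'sale') → ok
call_id=602: duration_s >= 2983 OR disposition IN ('no_answer', 'sale') → ok
call_id=603: duration_s >= 542 AND disposition <> 'wrong_num' → cold
call_id=604: duration_s >= 31 AND disposition = 'wrong_num' → drop
call_id=605: duration_s >= 2983 OR disposition IN ('no_answer', 'sale') → ok
call_id=606: duration_s >= 489 AND disposition = 'wrong_num' → tier2
call_id=607: duration_s >= 542 AND disposition <> 'wrong_num' → cold
call_id=608: duration_s >= 2983 OR disposition IN ('no_answer', 'sale') → ok
call_id=609: duration_s >= 542 AND disposition <> 'wrong_num' → cold
call_id=610: duration_s >= 2983 OR disposition IN ('no_answer', 'sale') → ok
call_id=611: duration_s >= 31 AND disposition = 'wrong_num' → drop
call_id=612: duration_s >= 2983 OR disposition IN ('no_answer', 'sale') → ok
call_id=613: duration_s >= 542 AND disposition <> 'wrong_num' → cold

ok, ok, ok, cold, drop, ok, tier2, cold, ok, cold, ok, drop, ok, cold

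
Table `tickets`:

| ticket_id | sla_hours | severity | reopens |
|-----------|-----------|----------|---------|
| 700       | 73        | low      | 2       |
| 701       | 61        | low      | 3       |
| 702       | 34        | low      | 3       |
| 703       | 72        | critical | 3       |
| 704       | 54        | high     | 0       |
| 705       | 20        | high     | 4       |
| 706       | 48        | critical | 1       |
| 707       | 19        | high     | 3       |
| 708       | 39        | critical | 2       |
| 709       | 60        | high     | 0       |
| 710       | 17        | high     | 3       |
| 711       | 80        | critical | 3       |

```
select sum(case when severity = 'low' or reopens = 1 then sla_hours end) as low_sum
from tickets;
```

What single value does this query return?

ticket_id=700: ✓ → 73
ticket_id=701: ✓ → 61
ticket_id=702: ✓ → 34
ticket_id=703: ✗
ticket_id=704: ✗
ticket_id=705: ✗
ticket_id=706: ✓ → 48
ticket_id=707: ✗
ticket_id=708: ✗
ticket_id=709: ✗
ticket_id=710: ✗
ticket_id=711: ✗
low_sum = 73 + 61 + 34 + 48 = 216

216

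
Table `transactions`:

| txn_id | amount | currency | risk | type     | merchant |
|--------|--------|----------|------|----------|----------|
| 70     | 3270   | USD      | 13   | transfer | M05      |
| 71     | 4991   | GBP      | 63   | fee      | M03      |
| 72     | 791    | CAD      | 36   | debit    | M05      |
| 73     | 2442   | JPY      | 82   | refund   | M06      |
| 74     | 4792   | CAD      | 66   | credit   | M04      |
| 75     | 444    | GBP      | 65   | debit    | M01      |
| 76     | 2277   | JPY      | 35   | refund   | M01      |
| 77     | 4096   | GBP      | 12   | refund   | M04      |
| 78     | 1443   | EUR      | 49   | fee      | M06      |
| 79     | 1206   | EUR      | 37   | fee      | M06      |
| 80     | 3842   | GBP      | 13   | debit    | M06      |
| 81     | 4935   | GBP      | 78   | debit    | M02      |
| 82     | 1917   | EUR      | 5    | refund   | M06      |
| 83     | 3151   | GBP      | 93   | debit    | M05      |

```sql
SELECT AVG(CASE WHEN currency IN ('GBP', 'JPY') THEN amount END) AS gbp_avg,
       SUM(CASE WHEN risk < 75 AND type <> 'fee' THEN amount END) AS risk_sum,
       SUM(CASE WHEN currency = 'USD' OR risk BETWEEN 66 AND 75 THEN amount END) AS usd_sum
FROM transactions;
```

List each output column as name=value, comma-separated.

gbp_avg=3272.25, risk_sum=21429, usd_sum=8062

[gbp_avg: currency IN ('GBP', 'JPY')]
txn_id=70: ✗
txn_id=71: ✓ → 4991
txn_id=72: ✗
txn_id=73: ✓ → 2442
txn_id=74: ✗
txn_id=75: ✓ → 444
txn_id=76: ✓ → 2277
txn_id=77: ✓ → 4096
txn_id=78: ✗
txn_id=79: ✗
txn_id=80: ✓ → 3842
txn_id=81: ✓ → 4935
txn_id=82: ✗
txn_id=83: ✓ → 3151
gbp_avg = (4991 + 2442 + 444 + 2277 + 4096 + 3842 + 4935 + 3151) / 8 = 3272.25
—
[risk_sum: risk < 75 AND type <> 'fee']
txn_id=70: ✓ → 3270
txn_id=71: ✗
txn_id=72: ✓ → 791
txn_id=73: ✗
txn_id=74: ✓ → 4792
txn_id=75: ✓ → 444
txn_id=76: ✓ → 2277
txn_id=77: ✓ → 4096
txn_id=78: ✗
txn_id=79: ✗
txn_id=80: ✓ → 3842
txn_id=81: ✗
txn_id=82: ✓ → 1917
txn_id=83: ✗
risk_sum = 3270 + 791 + 4792 + 444 + 2277 + 4096 + 3842 + 1917 = 21429
—
[usd_sum: currency = 'USD' OR risk BETWEEN 66 AND 75]
txn_id=70: ✓ → 3270
txn_id=71: ✗
txn_id=72: ✗
txn_id=73: ✗
txn_id=74: ✓ → 4792
txn_id=75: ✗
txn_id=76: ✗
txn_id=77: ✗
txn_id=78: ✗
txn_id=79: ✗
txn_id=80: ✗
txn_id=81: ✗
txn_id=82: ✗
txn_id=83: ✗
usd_sum = 3270 + 4792 = 8062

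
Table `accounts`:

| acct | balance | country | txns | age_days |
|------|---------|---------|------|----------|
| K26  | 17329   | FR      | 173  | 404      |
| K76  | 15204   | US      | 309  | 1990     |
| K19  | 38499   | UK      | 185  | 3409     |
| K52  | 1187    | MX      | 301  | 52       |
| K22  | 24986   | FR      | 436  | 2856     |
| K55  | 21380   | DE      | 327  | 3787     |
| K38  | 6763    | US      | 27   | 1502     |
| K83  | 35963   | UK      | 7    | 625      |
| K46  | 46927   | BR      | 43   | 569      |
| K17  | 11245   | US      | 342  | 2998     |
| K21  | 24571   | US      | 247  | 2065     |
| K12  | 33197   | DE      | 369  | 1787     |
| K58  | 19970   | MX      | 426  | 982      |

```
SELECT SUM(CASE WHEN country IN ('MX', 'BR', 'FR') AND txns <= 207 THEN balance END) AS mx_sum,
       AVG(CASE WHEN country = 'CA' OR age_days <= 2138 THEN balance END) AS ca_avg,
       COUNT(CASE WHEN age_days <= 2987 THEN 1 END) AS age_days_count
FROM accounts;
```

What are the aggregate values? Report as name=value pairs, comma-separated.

[mx_sum: country IN ('MX', 'BR', 'FR') AND txns <= 207]
acct=K26: ✓ → 17329
acct=K76: ✗
acct=K19: ✗
acct=K52: ✗
acct=K22: ✗
acct=K55: ✗
acct=K38: ✗
acct=K83: ✗
acct=K46: ✓ → 46927
acct=K17: ✗
acct=K21: ✗
acct=K12: ✗
acct=K58: ✗
mx_sum = 17329 + 46927 = 64256
—
[ca_avg: country = 'CA' OR age_days <= 2138]
acct=K26: ✓ → 17329
acct=K76: ✓ → 15204
acct=K19: ✗
acct=K52: ✓ → 1187
acct=K22: ✗
acct=K55: ✗
acct=K38: ✓ → 6763
acct=K83: ✓ → 35963
acct=K46: ✓ → 46927
acct=K17: ✗
acct=K21: ✓ → 24571
acct=K12: ✓ → 33197
acct=K58: ✓ → 19970
ca_avg = (17329 + 15204 + 1187 + 6763 + 35963 + 46927 + 24571 + 33197 + 19970) / 9 = 22345.6666666667
—
[age_days_count: age_days <= 2987]
acct=K26: ✓ → 1
acct=K76: ✓ → 1
acct=K19: ✗
acct=K52: ✓ → 1
acct=K22: ✓ → 1
acct=K55: ✗
acct=K38: ✓ → 1
acct=K83: ✓ → 1
acct=K46: ✓ → 1
acct=K17: ✗
acct=K21: ✓ → 1
acct=K12: ✓ → 1
acct=K58: ✓ → 1
age_days_count = COUNT(1, 1, 1, 1, 1, 1, 1, 1, 1, 1) = 10

mx_sum=64256, ca_avg=22345.6666666667, age_days_count=10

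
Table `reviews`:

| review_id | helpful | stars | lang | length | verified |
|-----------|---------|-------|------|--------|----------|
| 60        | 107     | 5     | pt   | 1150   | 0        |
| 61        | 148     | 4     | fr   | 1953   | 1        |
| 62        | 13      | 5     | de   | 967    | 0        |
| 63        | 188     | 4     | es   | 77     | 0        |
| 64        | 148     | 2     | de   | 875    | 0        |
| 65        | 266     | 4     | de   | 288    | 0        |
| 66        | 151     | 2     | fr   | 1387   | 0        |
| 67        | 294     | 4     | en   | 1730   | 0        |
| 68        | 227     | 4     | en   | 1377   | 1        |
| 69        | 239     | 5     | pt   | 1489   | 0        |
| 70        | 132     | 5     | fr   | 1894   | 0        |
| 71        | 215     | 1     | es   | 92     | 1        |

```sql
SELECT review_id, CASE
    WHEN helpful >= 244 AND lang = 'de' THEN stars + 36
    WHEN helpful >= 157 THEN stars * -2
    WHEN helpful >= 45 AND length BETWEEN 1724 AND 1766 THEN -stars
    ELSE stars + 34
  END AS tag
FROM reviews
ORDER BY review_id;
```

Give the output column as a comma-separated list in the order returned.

review_id=60: ELSE → 39
review_id=61: ELSE → 38
review_id=62: ELSE → 39
review_id=63: helpful >= 157 → -8
review_id=64: ELSE → 36
review_id=65: helpful >= 244 AND lang = 'de' → 40
review_id=66: ELSE → 36
review_id=67: helpful >= 157 → -8
review_id=68: helpful >= 157 → -8
review_id=69: helpful >= 157 → -10
review_id=70: ELSE → 39
review_id=71: helpful >= 157 → -2

39, 38, 39, -8, 36, 40, 36, -8, -8, -10, 39, -2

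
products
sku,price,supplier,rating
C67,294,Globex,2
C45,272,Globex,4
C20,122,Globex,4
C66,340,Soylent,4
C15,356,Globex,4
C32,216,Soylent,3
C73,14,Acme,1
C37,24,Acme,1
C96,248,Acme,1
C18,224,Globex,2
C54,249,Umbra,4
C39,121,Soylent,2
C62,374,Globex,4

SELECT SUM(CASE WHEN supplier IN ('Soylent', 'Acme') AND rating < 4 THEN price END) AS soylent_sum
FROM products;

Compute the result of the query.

sku=C67: ✗
sku=C45: ✗
sku=C20: ✗
sku=C66: ✗
sku=C15: ✗
sku=C32: ✓ → 216
sku=C73: ✓ → 14
sku=C37: ✓ → 24
sku=C96: ✓ → 248
sku=C18: ✗
sku=C54: ✗
sku=C39: ✓ → 121
sku=C62: ✗
soylent_sum = 216 + 14 + 24 + 248 + 121 = 623

623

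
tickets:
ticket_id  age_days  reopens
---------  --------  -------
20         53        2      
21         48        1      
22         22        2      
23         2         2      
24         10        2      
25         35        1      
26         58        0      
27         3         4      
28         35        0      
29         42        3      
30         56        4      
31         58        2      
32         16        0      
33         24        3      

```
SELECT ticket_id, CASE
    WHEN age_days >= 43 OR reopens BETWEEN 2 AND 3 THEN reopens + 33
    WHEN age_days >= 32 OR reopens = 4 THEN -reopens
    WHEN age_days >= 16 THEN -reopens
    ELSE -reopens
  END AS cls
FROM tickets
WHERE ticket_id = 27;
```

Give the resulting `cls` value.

ticket_id = 27: age_days=3, reopens=4.
age_days >= 43 OR reopens BETWEEN 2 AND 3 → false
age_days >= 32 OR reopens = 4 → true → -4

-4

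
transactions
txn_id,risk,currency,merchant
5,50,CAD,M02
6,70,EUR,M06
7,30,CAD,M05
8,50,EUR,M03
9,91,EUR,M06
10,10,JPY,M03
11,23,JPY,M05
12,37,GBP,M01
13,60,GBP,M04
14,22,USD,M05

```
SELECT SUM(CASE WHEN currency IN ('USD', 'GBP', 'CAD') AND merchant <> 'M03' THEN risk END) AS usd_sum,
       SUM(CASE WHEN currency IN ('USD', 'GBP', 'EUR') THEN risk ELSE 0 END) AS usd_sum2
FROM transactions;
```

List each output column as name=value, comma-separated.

[usd_sum: currency IN ('USD', 'GBP', 'CAD') AND merchant <> 'M03']
txn_id=5: ✓ → 50
txn_id=6: ✗
txn_id=7: ✓ → 30
txn_id=8: ✗
txn_id=9: ✗
txn_id=10: ✗
txn_id=11: ✗
txn_id=12: ✓ → 37
txn_id=13: ✓ → 60
txn_id=14: ✓ → 22
usd_sum = 50 + 30 + 37 + 60 + 22 = 199
—
[usd_sum2: currency IN ('USD', 'GBP', 'EUR')]
txn_id=5: ✗
txn_id=6: ✓ → 70
txn_id=7: ✗
txn_id=8: ✓ → 50
txn_id=9: ✓ → 91
txn_id=10: ✗
txn_id=11: ✗
txn_id=12: ✓ → 37
txn_id=13: ✓ → 60
txn_id=14: ✓ → 22
usd_sum2 = 70 + 50 + 91 + 37 + 60 + 22 = 330

usd_sum=199, usd_sum2=330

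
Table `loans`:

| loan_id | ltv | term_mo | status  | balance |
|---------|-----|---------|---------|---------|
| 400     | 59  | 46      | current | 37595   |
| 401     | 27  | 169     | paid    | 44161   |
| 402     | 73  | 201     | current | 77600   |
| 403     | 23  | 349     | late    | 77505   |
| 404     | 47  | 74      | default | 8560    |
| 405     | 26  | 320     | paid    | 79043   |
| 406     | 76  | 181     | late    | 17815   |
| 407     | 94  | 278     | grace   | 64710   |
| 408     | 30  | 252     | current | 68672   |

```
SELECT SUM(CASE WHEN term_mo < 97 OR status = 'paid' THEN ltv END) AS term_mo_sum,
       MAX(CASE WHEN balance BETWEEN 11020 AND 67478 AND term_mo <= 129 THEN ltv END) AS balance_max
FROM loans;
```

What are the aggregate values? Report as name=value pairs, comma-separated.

term_mo_sum=159, balance_max=59

[term_mo_sum: term_mo < 97 OR status = 'paid']
loan_id=400: ✓ → 59
loan_id=401: ✓ → 27
loan_id=402: ✗
loan_id=403: ✗
loan_id=404: ✓ → 47
loan_id=405: ✓ → 26
loan_id=406: ✗
loan_id=407: ✗
loan_id=408: ✗
term_mo_sum = 59 + 27 + 47 + 26 = 159
—
[balance_max: balance BETWEEN 11020 AND 67478 AND term_mo <= 129]
loan_id=400: ✓ → 59
loan_id=401: ✗
loan_id=402: ✗
loan_id=403: ✗
loan_id=404: ✗
loan_id=405: ✗
loan_id=406: ✗
loan_id=407: ✗
loan_id=408: ✗
balance_max = MAX(59) = 59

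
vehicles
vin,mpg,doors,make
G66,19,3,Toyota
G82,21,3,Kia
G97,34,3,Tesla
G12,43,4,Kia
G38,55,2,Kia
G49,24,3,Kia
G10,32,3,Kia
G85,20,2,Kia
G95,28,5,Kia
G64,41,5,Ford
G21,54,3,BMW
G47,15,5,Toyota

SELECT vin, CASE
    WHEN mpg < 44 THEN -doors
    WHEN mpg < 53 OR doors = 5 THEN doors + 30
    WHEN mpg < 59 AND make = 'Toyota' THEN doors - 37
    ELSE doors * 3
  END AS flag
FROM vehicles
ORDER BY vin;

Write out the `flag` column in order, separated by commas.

-3, -4, 9, 6, -5, -3, -5, -3, -3, -2, -5, -3

vin=G10: mpg < 44 → -3
vin=G12: mpg < 44 → -4
vin=G21: ELSE → 9
vin=G38: ELSE → 6
vin=G47: mpg < 44 → -5
vin=G49: mpg < 44 → -3
vin=G64: mpg < 44 → -5
vin=G66: mpg < 44 → -3
vin=G82: mpg < 44 → -3
vin=G85: mpg < 44 → -2
vin=G95: mpg < 44 → -5
vin=G97: mpg < 44 → -3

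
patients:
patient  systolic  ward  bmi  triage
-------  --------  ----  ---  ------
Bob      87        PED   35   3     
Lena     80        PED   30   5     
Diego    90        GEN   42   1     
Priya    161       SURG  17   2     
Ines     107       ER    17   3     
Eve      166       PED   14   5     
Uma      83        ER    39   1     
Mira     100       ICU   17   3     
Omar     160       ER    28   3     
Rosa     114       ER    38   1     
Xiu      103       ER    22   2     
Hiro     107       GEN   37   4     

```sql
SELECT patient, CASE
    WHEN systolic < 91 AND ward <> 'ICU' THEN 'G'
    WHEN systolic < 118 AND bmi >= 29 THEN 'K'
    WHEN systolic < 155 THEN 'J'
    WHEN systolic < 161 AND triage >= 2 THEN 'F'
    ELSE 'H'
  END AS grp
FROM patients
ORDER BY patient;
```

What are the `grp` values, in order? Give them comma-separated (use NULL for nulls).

patient=Bob: systolic < 91 AND ward <> 'ICU' → G
patient=Diego: systolic < 91 AND ward <> 'ICU' → G
patient=Eve: ELSE → H
patient=Hiro: systolic < 118 AND bmi >= 29 → K
patient=Ines: systolic < 155 → J
patient=Lena: systolic < 91 AND ward <> 'ICU' → G
patient=Mira: systolic < 155 → J
patient=Omar: systolic < 161 AND triage >= 2 → F
patient=Priya: ELSE → H
patient=Rosa: systolic < 118 AND bmi >= 29 → K
patient=Uma: systolic < 91 AND ward <> 'ICU' → G
patient=Xiu: systolic < 155 → J

G, G, H, K, J, G, J, F, H, K, G, J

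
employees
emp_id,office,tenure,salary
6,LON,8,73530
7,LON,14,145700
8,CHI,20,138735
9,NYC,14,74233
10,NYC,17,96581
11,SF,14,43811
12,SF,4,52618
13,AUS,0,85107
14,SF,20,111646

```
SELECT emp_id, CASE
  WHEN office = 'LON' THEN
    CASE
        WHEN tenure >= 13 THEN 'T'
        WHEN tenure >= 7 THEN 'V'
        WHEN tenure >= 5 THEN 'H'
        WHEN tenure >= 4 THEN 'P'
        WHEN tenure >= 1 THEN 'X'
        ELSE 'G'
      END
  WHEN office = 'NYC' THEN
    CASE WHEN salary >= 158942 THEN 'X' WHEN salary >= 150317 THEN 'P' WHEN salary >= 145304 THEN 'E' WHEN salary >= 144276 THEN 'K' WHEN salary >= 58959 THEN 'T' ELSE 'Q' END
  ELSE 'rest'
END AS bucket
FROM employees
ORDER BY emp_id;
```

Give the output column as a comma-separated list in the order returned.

V, T, rest, T, T, rest, rest, rest, rest

emp_id=6: office='LON' → inner[tenure >= 7] → V
emp_id=7: office='LON' → inner[tenure >= 13] → T
emp_id=8: office='CHI' → outer ELSE → rest
emp_id=9: office='NYC' → inner[salary >= 58959] → T
emp_id=10: office='NYC' → inner[salary >= 58959] → T
emp_id=11: office='SF' → outer ELSE → rest
emp_id=12: office='SF' → outer ELSE → rest
emp_id=13: office='AUS' → outer ELSE → rest
emp_id=14: office='SF' → outer ELSE → rest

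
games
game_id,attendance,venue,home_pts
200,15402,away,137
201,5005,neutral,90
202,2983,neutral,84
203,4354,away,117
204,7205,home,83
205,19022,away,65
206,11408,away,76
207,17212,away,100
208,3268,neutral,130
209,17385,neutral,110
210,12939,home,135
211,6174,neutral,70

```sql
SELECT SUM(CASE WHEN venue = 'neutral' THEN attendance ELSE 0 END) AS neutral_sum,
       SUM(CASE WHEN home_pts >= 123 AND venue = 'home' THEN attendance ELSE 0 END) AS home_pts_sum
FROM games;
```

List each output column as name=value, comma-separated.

[neutral_sum: venue = 'neutral']
game_id=200: ✗
game_id=201: ✓ → 5005
game_id=202: ✓ → 2983
game_id=203: ✗
game_id=204: ✗
game_id=205: ✗
game_id=206: ✗
game_id=207: ✗
game_id=208: ✓ → 3268
game_id=209: ✓ → 17385
game_id=210: ✗
game_id=211: ✓ → 6174
neutral_sum = 5005 + 2983 + 3268 + 17385 + 6174 = 34815
—
[home_pts_sum: home_pts >= 123 AND venue = 'home']
game_id=200: ✗
game_id=201: ✗
game_id=202: ✗
game_id=203: ✗
game_id=204: ✗
game_id=205: ✗
game_id=206: ✗
game_id=207: ✗
game_id=208: ✗
game_id=209: ✗
game_id=210: ✓ → 12939
game_id=211: ✗
home_pts_sum = 12939

neutral_sum=34815, home_pts_sum=12939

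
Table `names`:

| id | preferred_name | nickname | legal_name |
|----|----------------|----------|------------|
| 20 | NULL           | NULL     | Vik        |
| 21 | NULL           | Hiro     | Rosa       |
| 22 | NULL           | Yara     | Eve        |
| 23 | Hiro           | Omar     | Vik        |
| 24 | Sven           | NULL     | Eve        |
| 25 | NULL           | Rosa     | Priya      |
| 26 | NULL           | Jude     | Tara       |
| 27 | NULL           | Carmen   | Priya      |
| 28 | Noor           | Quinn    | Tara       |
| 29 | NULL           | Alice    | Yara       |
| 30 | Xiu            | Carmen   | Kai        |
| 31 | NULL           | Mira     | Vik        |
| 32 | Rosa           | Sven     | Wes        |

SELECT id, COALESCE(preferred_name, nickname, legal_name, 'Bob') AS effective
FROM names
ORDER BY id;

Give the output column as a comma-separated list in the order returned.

id=20: preferred_name=NULL, nickname=NULL, legal_name=Vik → Vik
id=21: preferred_name=NULL, nickname=Hiro → Hiro
id=22: preferred_name=NULL, nickname=Yara → Yara
id=23: preferred_name=Hiro → Hiro
id=24: preferred_name=Sven → Sven
id=25: preferred_name=NULL, nickname=Rosa → Rosa
id=26: preferred_name=NULL, nickname=Jude → Jude
id=27: preferred_name=NULL, nickname=Carmen → Carmen
id=28: preferred_name=Noor → Noor
id=29: preferred_name=NULL, nickname=Alice → Alice
id=30: preferred_name=Xiu → Xiu
id=31: preferred_name=NULL, nickname=Mira → Mira
id=32: preferred_name=Rosa → Rosa

Vik, Hiro, Yara, Hiro, Sven, Rosa, Jude, Carmen, Noor, Alice, Xiu, Mira, Rosa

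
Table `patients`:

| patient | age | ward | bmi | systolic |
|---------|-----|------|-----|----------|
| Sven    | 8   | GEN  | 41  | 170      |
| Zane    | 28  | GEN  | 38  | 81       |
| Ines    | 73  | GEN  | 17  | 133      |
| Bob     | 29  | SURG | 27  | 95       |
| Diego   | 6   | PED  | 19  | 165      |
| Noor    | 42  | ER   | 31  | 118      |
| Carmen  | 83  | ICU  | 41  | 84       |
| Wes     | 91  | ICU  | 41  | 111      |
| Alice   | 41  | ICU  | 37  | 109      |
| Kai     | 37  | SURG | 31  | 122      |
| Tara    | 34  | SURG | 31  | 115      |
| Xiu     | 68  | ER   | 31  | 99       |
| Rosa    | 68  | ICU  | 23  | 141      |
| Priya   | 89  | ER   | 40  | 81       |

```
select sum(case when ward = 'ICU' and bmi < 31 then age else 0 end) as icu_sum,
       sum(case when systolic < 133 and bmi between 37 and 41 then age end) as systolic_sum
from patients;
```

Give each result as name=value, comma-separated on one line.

[icu_sum: ward = 'ICU' and bmi < 31]
patient=Sven: ✗
patient=Zane: ✗
patient=Ines: ✗
patient=Bob: ✗
patient=Diego: ✗
patient=Noor: ✗
patient=Carmen: ✗
patient=Wes: ✗
patient=Alice: ✗
patient=Kai: ✗
patient=Tara: ✗
patient=Xiu: ✗
patient=Rosa: ✓ → 68
patient=Priya: ✗
icu_sum = 68
—
[systolic_sum: systolic < 133 and bmi between 37 and 41]
patient=Sven: ✗
patient=Zane: ✓ → 28
patient=Ines: ✗
patient=Bob: ✗
patient=Diego: ✗
patient=Noor: ✗
patient=Carmen: ✓ → 83
patient=Wes: ✓ → 91
patient=Alice: ✓ → 41
patient=Kai: ✗
patient=Tara: ✗
patient=Xiu: ✗
patient=Rosa: ✗
patient=Priya: ✓ → 89
systolic_sum = 28 + 83 + 91 + 41 + 89 = 332

icu_sum=68, systolic_sum=332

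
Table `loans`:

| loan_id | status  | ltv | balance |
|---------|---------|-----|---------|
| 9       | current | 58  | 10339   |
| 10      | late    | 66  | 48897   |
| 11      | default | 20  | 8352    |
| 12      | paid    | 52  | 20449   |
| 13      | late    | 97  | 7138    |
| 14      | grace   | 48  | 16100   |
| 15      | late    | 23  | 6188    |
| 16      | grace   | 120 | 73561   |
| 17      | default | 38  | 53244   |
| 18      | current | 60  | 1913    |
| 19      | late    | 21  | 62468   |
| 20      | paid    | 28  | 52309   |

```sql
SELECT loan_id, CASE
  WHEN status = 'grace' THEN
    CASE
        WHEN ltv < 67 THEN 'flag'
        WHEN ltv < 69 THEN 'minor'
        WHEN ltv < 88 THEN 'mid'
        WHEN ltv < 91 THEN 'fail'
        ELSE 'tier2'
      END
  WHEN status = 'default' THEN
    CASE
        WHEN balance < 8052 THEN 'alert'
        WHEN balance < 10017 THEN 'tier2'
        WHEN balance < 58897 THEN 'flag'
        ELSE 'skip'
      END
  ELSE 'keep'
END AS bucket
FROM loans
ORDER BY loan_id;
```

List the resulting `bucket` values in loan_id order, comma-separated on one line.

loan_id=9: status='current' → outer ELSE → keep
loan_id=10: status='late' → outer ELSE → keep
loan_id=11: status='default' → inner[balance < 10017] → tier2
loan_id=12: status='paid' → outer ELSE → keep
loan_id=13: status='late' → outer ELSE → keep
loan_id=14: status='grace' → inner[ltv < 67] → flag
loan_id=15: status='late' → outer ELSE → keep
loan_id=16: status='grace' → inner[ELSE] → tier2
loan_id=17: status='default' → inner[balance < 58897] → flag
loan_id=18: status='current' → outer ELSE → keep
loan_id=19: status='late' → outer ELSE → keep
loan_id=20: status='paid' → outer ELSE → keep

keep, keep, tier2, keep, keep, flag, keep, tier2, flag, keep, keep, keep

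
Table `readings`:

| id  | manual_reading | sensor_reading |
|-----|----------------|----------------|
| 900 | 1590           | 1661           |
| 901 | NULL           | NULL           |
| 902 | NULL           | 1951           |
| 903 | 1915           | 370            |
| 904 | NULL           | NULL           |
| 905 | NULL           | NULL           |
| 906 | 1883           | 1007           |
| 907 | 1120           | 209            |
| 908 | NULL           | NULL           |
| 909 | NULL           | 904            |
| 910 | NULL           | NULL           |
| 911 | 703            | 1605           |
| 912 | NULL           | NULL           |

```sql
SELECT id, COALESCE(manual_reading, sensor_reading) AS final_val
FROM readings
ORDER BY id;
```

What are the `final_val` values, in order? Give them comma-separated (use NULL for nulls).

id=900: manual_reading=1590 → 1590
id=901: manual_reading=NULL, sensor_reading=NULL (all NULL) → NULL
id=902: manual_reading=NULL, sensor_reading=1951 → 1951
id=903: manual_reading=1915 → 1915
id=904: manual_reading=NULL, sensor_reading=NULL (all NULL) → NULL
id=905: manual_reading=NULL, sensor_reading=NULL (all NULL) → NULL
id=906: manual_reading=1883 → 1883
id=907: manual_reading=1120 → 1120
id=908: manual_reading=NULL, sensor_reading=NULL (all NULL) → NULL
id=909: manual_reading=NULL, sensor_reading=904 → 904
id=910: manual_reading=NULL, sensor_reading=NULL (all NULL) → NULL
id=911: manual_reading=703 → 703
id=912: manual_reading=NULL, sensor_reading=NULL (all NULL) → NULL

1590, NULL, 1951, 1915, NULL, NULL, 1883, 1120, NULL, 904, NULL, 703, NULL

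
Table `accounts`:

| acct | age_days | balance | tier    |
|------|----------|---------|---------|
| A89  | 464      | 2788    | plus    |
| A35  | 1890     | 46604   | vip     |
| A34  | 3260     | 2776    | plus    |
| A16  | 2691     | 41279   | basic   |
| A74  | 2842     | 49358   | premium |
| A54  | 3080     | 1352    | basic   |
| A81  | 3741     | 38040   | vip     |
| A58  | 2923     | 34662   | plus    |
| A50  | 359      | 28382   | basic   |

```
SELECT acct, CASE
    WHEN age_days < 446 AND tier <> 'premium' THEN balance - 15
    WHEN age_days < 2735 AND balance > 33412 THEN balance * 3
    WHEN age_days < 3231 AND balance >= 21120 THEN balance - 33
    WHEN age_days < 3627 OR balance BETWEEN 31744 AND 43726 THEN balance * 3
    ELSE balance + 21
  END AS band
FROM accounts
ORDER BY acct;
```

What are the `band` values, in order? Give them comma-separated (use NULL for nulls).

123837, 8328, 139812, 28367, 4056, 34629, 49325, 114120, 8364

acct=A16: age_days < 2735 AND balance > 33412 → 123837
acct=A34: age_days < 3627 OR balance BETWEEN 31744 AND 43726 → 8328
acct=A35: age_days < 2735 AND balance > 33412 → 139812
acct=A50: age_days < 446 AND tier <> 'premium' → 28367
acct=A54: age_days < 3627 OR balance BETWEEN 31744 AND 43726 → 4056
acct=A58: age_days < 3231 AND balance >= 21120 → 34629
acct=A74: age_days < 3231 AND balance >= 21120 → 49325
acct=A81: age_days < 3627 OR balance BETWEEN 31744 AND 43726 → 114120
acct=A89: age_days < 3627 OR balance BETWEEN 31744 AND 43726 → 8364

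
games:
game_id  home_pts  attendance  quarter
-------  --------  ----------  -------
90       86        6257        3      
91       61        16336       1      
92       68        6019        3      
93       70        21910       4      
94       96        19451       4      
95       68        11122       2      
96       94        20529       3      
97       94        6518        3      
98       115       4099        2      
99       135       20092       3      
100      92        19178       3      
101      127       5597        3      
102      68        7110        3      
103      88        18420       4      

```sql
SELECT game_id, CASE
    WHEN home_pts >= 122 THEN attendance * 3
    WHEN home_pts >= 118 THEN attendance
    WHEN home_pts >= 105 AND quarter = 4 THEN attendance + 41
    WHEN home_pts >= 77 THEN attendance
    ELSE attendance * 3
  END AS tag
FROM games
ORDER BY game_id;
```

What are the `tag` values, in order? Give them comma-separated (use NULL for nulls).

game_id=90: home_pts >= 77 → 6257
game_id=91: ELSE → 49008
game_id=92: ELSE → 18057
game_id=93: ELSE → 65730
game_id=94: home_pts >= 77 → 19451
game_id=95: ELSE → 33366
game_id=96: home_pts >= 77 → 20529
game_id=97: home_pts >= 77 → 6518
game_id=98: home_pts >= 77 → 4099
game_id=99: home_pts >= 122 → 60276
game_id=100: home_pts >= 77 → 19178
game_id=101: home_pts >= 122 → 16791
game_id=102: ELSE → 21330
game_id=103: home_pts >= 77 → 18420

6257, 49008, 18057, 65730, 19451, 33366, 20529, 6518, 4099, 60276, 19178, 16791, 21330, 18420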